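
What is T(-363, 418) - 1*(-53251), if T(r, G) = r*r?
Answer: 185020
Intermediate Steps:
T(r, G) = r²
T(-363, 418) - 1*(-53251) = (-363)² - 1*(-53251) = 131769 + 53251 = 185020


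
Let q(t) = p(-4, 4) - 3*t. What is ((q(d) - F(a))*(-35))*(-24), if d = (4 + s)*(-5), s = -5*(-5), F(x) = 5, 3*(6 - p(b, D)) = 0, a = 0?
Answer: 366240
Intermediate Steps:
p(b, D) = 6 (p(b, D) = 6 - ⅓*0 = 6 + 0 = 6)
s = 25
d = -145 (d = (4 + 25)*(-5) = 29*(-5) = -145)
q(t) = 6 - 3*t
((q(d) - F(a))*(-35))*(-24) = (((6 - 3*(-145)) - 1*5)*(-35))*(-24) = (((6 + 435) - 5)*(-35))*(-24) = ((441 - 5)*(-35))*(-24) = (436*(-35))*(-24) = -15260*(-24) = 366240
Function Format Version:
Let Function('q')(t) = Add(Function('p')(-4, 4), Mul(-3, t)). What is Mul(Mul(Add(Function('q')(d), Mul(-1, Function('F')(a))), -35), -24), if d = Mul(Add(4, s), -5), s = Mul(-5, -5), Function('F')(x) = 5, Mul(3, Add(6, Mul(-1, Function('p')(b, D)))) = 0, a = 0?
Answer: 366240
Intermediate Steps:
Function('p')(b, D) = 6 (Function('p')(b, D) = Add(6, Mul(Rational(-1, 3), 0)) = Add(6, 0) = 6)
s = 25
d = -145 (d = Mul(Add(4, 25), -5) = Mul(29, -5) = -145)
Function('q')(t) = Add(6, Mul(-3, t))
Mul(Mul(Add(Function('q')(d), Mul(-1, Function('F')(a))), -35), -24) = Mul(Mul(Add(Add(6, Mul(-3, -145)), Mul(-1, 5)), -35), -24) = Mul(Mul(Add(Add(6, 435), -5), -35), -24) = Mul(Mul(Add(441, -5), -35), -24) = Mul(Mul(436, -35), -24) = Mul(-15260, -24) = 366240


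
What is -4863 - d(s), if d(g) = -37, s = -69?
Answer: -4826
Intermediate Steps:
-4863 - d(s) = -4863 - 1*(-37) = -4863 + 37 = -4826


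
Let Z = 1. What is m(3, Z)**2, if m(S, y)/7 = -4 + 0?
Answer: 784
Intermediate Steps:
m(S, y) = -28 (m(S, y) = 7*(-4 + 0) = 7*(-4) = -28)
m(3, Z)**2 = (-28)**2 = 784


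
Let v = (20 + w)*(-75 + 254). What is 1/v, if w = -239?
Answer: -1/39201 ≈ -2.5510e-5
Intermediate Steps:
v = -39201 (v = (20 - 239)*(-75 + 254) = -219*179 = -39201)
1/v = 1/(-39201) = -1/39201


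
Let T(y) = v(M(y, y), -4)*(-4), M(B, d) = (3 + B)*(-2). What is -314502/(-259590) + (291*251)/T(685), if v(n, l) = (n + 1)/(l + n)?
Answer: -43606757402/2379575 ≈ -18325.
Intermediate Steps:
M(B, d) = -6 - 2*B
v(n, l) = (1 + n)/(l + n)
T(y) = -4*(-5 - 2*y)/(-10 - 2*y) (T(y) = ((1 + (-6 - 2*y))/(-4 + (-6 - 2*y)))*(-4) = ((-5 - 2*y)/(-10 - 2*y))*(-4) = -4*(-5 - 2*y)/(-10 - 2*y))
-314502/(-259590) + (291*251)/T(685) = -314502/(-259590) + (291*251)/((2*(-5 - 2*685)/(5 + 685))) = -314502*(-1/259590) + 73041/((2*(-5 - 1370)/690)) = 52417/43265 + 73041/((2*(1/690)*(-1375))) = 52417/43265 + 73041/(-275/69) = 52417/43265 + 73041*(-69/275) = 52417/43265 - 5039829/275 = -43606757402/2379575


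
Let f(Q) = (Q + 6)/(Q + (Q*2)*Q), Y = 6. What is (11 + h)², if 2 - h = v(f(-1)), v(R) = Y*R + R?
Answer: 484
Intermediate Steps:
f(Q) = (6 + Q)/(Q + 2*Q²) (f(Q) = (6 + Q)/(Q + (2*Q)*Q) = (6 + Q)/(Q + 2*Q²))
v(R) = 7*R (v(R) = 6*R + R = 7*R)
h = -33 (h = 2 - 7*(6 - 1)/((-1)*(1 + 2*(-1))) = 2 - 7*(-1*5/(1 - 2)) = 2 - 7*(-1*5/(-1)) = 2 - 7*(-1*(-1)*5) = 2 - 7*5 = 2 - 1*35 = 2 - 35 = -33)
(11 + h)² = (11 - 33)² = (-22)² = 484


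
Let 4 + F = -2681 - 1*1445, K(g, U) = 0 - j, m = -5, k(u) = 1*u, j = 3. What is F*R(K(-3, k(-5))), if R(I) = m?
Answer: 20650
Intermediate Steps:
k(u) = u
K(g, U) = -3 (K(g, U) = 0 - 1*3 = 0 - 3 = -3)
R(I) = -5
F = -4130 (F = -4 + (-2681 - 1*1445) = -4 + (-2681 - 1445) = -4 - 4126 = -4130)
F*R(K(-3, k(-5))) = -4130*(-5) = 20650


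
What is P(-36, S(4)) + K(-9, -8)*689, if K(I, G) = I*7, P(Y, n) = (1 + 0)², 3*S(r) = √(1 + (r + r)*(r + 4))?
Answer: -43406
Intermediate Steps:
S(r) = √(1 + 2*r*(4 + r))/3 (S(r) = √(1 + (r + r)*(r + 4))/3 = √(1 + (2*r)*(4 + r))/3 = √(1 + 2*r*(4 + r))/3)
P(Y, n) = 1 (P(Y, n) = 1² = 1)
K(I, G) = 7*I
P(-36, S(4)) + K(-9, -8)*689 = 1 + (7*(-9))*689 = 1 - 63*689 = 1 - 43407 = -43406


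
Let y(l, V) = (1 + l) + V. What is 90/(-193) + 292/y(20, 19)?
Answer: 13189/1930 ≈ 6.8337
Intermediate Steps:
y(l, V) = 1 + V + l
90/(-193) + 292/y(20, 19) = 90/(-193) + 292/(1 + 19 + 20) = 90*(-1/193) + 292/40 = -90/193 + 292*(1/40) = -90/193 + 73/10 = 13189/1930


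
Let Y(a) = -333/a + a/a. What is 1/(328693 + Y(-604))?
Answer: 604/198531509 ≈ 3.0423e-6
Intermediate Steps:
Y(a) = 1 - 333/a (Y(a) = -333/a + 1 = 1 - 333/a)
1/(328693 + Y(-604)) = 1/(328693 + (-333 - 604)/(-604)) = 1/(328693 - 1/604*(-937)) = 1/(328693 + 937/604) = 1/(198531509/604) = 604/198531509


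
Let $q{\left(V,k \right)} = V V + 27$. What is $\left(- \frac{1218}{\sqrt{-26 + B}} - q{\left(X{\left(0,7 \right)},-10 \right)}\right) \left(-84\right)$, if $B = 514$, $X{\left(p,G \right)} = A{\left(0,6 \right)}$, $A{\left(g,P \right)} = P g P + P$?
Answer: $5292 + \frac{25578 \sqrt{122}}{61} \approx 9923.5$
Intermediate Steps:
$A{\left(g,P \right)} = P + g P^{2}$ ($A{\left(g,P \right)} = g P^{2} + P = P + g P^{2}$)
$X{\left(p,G \right)} = 6$ ($X{\left(p,G \right)} = 6 \left(1 + 6 \cdot 0\right) = 6 \left(1 + 0\right) = 6 \cdot 1 = 6$)
$q{\left(V,k \right)} = 27 + V^{2}$ ($q{\left(V,k \right)} = V^{2} + 27 = 27 + V^{2}$)
$\left(- \frac{1218}{\sqrt{-26 + B}} - q{\left(X{\left(0,7 \right)},-10 \right)}\right) \left(-84\right) = \left(- \frac{1218}{\sqrt{-26 + 514}} - \left(27 + 6^{2}\right)\right) \left(-84\right) = \left(- \frac{1218}{\sqrt{488}} - \left(27 + 36\right)\right) \left(-84\right) = \left(- \frac{1218}{2 \sqrt{122}} - 63\right) \left(-84\right) = \left(- 1218 \frac{\sqrt{122}}{244} - 63\right) \left(-84\right) = \left(- \frac{609 \sqrt{122}}{122} - 63\right) \left(-84\right) = \left(-63 - \frac{609 \sqrt{122}}{122}\right) \left(-84\right) = 5292 + \frac{25578 \sqrt{122}}{61}$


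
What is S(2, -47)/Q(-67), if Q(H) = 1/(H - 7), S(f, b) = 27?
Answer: -1998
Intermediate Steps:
Q(H) = 1/(-7 + H)
S(2, -47)/Q(-67) = 27/(1/(-7 - 67)) = 27/(1/(-74)) = 27/(-1/74) = 27*(-74) = -1998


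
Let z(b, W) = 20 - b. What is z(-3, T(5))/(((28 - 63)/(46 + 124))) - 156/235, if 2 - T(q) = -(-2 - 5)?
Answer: -184862/1645 ≈ -112.38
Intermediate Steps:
T(q) = -5 (T(q) = 2 - (-1)*(-2 - 5) = 2 - (-1)*(-7) = 2 - 1*7 = 2 - 7 = -5)
z(-3, T(5))/(((28 - 63)/(46 + 124))) - 156/235 = (20 - 1*(-3))/(((28 - 63)/(46 + 124))) - 156/235 = (20 + 3)/((-35/170)) - 156*1/235 = 23/((-35*1/170)) - 156/235 = 23/(-7/34) - 156/235 = 23*(-34/7) - 156/235 = -782/7 - 156/235 = -184862/1645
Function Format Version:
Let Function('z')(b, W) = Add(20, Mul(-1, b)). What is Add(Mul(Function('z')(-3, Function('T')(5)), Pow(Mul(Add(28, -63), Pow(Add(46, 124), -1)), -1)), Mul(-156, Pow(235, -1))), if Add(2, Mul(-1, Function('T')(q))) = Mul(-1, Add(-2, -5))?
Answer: Rational(-184862, 1645) ≈ -112.38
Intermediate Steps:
Function('T')(q) = -5 (Function('T')(q) = Add(2, Mul(-1, Mul(-1, Add(-2, -5)))) = Add(2, Mul(-1, Mul(-1, -7))) = Add(2, Mul(-1, 7)) = Add(2, -7) = -5)
Add(Mul(Function('z')(-3, Function('T')(5)), Pow(Mul(Add(28, -63), Pow(Add(46, 124), -1)), -1)), Mul(-156, Pow(235, -1))) = Add(Mul(Add(20, Mul(-1, -3)), Pow(Mul(Add(28, -63), Pow(Add(46, 124), -1)), -1)), Mul(-156, Pow(235, -1))) = Add(Mul(Add(20, 3), Pow(Mul(-35, Pow(170, -1)), -1)), Mul(-156, Rational(1, 235))) = Add(Mul(23, Pow(Mul(-35, Rational(1, 170)), -1)), Rational(-156, 235)) = Add(Mul(23, Pow(Rational(-7, 34), -1)), Rational(-156, 235)) = Add(Mul(23, Rational(-34, 7)), Rational(-156, 235)) = Add(Rational(-782, 7), Rational(-156, 235)) = Rational(-184862, 1645)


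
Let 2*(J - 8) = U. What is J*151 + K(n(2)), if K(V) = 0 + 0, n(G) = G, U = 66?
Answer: 6191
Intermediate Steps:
J = 41 (J = 8 + (1/2)*66 = 8 + 33 = 41)
K(V) = 0
J*151 + K(n(2)) = 41*151 + 0 = 6191 + 0 = 6191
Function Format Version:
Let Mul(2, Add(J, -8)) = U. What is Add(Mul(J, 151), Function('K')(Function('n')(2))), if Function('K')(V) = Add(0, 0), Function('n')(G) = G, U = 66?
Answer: 6191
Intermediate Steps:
J = 41 (J = Add(8, Mul(Rational(1, 2), 66)) = Add(8, 33) = 41)
Function('K')(V) = 0
Add(Mul(J, 151), Function('K')(Function('n')(2))) = Add(Mul(41, 151), 0) = Add(6191, 0) = 6191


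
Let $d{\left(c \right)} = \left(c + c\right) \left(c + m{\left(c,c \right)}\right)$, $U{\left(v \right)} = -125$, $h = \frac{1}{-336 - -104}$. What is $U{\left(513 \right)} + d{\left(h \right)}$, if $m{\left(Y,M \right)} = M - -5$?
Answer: $- \frac{1682579}{13456} \approx -125.04$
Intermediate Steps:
$h = - \frac{1}{232}$ ($h = \frac{1}{-336 + 104} = \frac{1}{-232} = - \frac{1}{232} \approx -0.0043103$)
$m{\left(Y,M \right)} = 5 + M$ ($m{\left(Y,M \right)} = M + 5 = 5 + M$)
$d{\left(c \right)} = 2 c \left(5 + 2 c\right)$ ($d{\left(c \right)} = \left(c + c\right) \left(c + \left(5 + c\right)\right) = 2 c \left(5 + 2 c\right)$)
$U{\left(513 \right)} + d{\left(h \right)} = -125 + 2 \left(- \frac{1}{232}\right) \left(5 + 2 \left(- \frac{1}{232}\right)\right) = -125 + 2 \left(- \frac{1}{232}\right) \left(5 - \frac{1}{116}\right) = -125 + 2 \left(- \frac{1}{232}\right) \frac{579}{116} = -125 - \frac{579}{13456} = - \frac{1682579}{13456}$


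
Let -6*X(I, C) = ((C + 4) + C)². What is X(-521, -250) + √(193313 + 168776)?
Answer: -123008/3 + √362089 ≈ -40401.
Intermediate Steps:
X(I, C) = -(4 + 2*C)²/6 (X(I, C) = -((C + 4) + C)²/6 = -((4 + C) + C)²/6 = -(4 + 2*C)²/6)
X(-521, -250) + √(193313 + 168776) = -2*(2 - 250)²/3 + √(193313 + 168776) = -⅔*(-248)² + √362089 = -⅔*61504 + √362089 = -123008/3 + √362089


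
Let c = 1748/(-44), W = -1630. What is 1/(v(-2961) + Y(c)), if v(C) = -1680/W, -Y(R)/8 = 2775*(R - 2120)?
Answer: 1793/85967082048 ≈ 2.0857e-8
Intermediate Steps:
c = -437/11 (c = 1748*(-1/44) = -437/11 ≈ -39.727)
Y(R) = 47064000 - 22200*R (Y(R) = -22200*(R - 2120) = -22200*(-2120 + R) = -8*(-5883000 + 2775*R) = 47064000 - 22200*R)
v(C) = 168/163 (v(C) = -1680/(-1630) = -1680*(-1/1630) = 168/163)
1/(v(-2961) + Y(c)) = 1/(168/163 + (47064000 - 22200*(-437/11))) = 1/(168/163 + (47064000 + 9701400/11)) = 1/(168/163 + 527405400/11) = 1/(85967082048/1793) = 1793/85967082048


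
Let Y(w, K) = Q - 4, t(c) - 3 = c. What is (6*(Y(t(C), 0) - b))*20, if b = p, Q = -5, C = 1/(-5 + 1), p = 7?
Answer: -1920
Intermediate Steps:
C = -¼ (C = 1/(-4) = -¼ ≈ -0.25000)
t(c) = 3 + c
b = 7
Y(w, K) = -9 (Y(w, K) = -5 - 4 = -9)
(6*(Y(t(C), 0) - b))*20 = (6*(-9 - 1*7))*20 = (6*(-9 - 7))*20 = (6*(-16))*20 = -96*20 = -1920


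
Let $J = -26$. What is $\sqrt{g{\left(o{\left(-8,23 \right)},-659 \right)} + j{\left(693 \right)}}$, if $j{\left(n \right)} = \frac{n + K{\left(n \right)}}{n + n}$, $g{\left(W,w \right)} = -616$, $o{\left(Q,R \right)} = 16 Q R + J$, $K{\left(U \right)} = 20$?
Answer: $\frac{i \sqrt{131371702}}{462} \approx 24.809 i$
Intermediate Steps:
$o{\left(Q,R \right)} = -26 + 16 Q R$ ($o{\left(Q,R \right)} = 16 Q R - 26 = -26 + 16 Q R$)
$j{\left(n \right)} = \frac{20 + n}{2 n}$ ($j{\left(n \right)} = \frac{n + 20}{n + n} = \frac{20 + n}{2 n}$)
$\sqrt{g{\left(o{\left(-8,23 \right)},-659 \right)} + j{\left(693 \right)}} = \sqrt{-616 + \frac{20 + 693}{2 \cdot 693}} = \sqrt{-616 + \frac{1}{2} \cdot \frac{1}{693} \cdot 713} = \sqrt{-616 + \frac{713}{1386}} = \sqrt{- \frac{853063}{1386}} = \frac{i \sqrt{131371702}}{462}$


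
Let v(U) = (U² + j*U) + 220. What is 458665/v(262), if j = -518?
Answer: -458665/66852 ≈ -6.8609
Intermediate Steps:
v(U) = 220 + U² - 518*U (v(U) = (U² - 518*U) + 220 = 220 + U² - 518*U)
458665/v(262) = 458665/(220 + 262² - 518*262) = 458665/(220 + 68644 - 135716) = 458665/(-66852) = 458665*(-1/66852) = -458665/66852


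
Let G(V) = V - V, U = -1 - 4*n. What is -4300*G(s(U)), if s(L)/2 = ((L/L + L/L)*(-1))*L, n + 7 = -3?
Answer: 0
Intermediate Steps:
n = -10 (n = -7 - 3 = -10)
U = 39 (U = -1 - 4*(-10) = -1 + 40 = 39)
s(L) = -4*L (s(L) = 2*(((L/L + L/L)*(-1))*L) = 2*(((1 + 1)*(-1))*L) = 2*((2*(-1))*L) = 2*(-2*L) = -4*L)
G(V) = 0
-4300*G(s(U)) = -4300*0 = 0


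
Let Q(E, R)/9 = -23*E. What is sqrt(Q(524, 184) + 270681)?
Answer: sqrt(162213) ≈ 402.76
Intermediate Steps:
Q(E, R) = -207*E (Q(E, R) = 9*(-23*E) = -207*E)
sqrt(Q(524, 184) + 270681) = sqrt(-207*524 + 270681) = sqrt(-108468 + 270681) = sqrt(162213)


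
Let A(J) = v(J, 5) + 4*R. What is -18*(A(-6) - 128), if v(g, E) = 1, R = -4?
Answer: 2574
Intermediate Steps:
A(J) = -15 (A(J) = 1 + 4*(-4) = 1 - 16 = -15)
-18*(A(-6) - 128) = -18*(-15 - 128) = -18*(-143) = 2574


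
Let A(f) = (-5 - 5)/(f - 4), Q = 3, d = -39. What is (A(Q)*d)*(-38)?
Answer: 14820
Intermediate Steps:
A(f) = -10/(-4 + f)
(A(Q)*d)*(-38) = (-10/(-4 + 3)*(-39))*(-38) = (-10/(-1)*(-39))*(-38) = (-10*(-1)*(-39))*(-38) = (10*(-39))*(-38) = -390*(-38) = 14820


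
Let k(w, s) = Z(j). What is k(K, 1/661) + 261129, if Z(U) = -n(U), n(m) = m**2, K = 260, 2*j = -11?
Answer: 1044395/4 ≈ 2.6110e+5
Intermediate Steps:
j = -11/2 (j = (1/2)*(-11) = -11/2 ≈ -5.5000)
Z(U) = -U**2
k(w, s) = -121/4 (k(w, s) = -(-11/2)**2 = -1*121/4 = -121/4)
k(K, 1/661) + 261129 = -121/4 + 261129 = 1044395/4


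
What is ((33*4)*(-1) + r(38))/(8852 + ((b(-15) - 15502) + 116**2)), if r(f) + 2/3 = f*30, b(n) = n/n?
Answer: 3022/20421 ≈ 0.14798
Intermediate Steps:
b(n) = 1
r(f) = -2/3 + 30*f (r(f) = -2/3 + f*30 = -2/3 + 30*f)
((33*4)*(-1) + r(38))/(8852 + ((b(-15) - 15502) + 116**2)) = ((33*4)*(-1) + (-2/3 + 30*38))/(8852 + ((1 - 15502) + 116**2)) = (132*(-1) + (-2/3 + 1140))/(8852 + (-15501 + 13456)) = (-132 + 3418/3)/(8852 - 2045) = (3022/3)/6807 = (3022/3)*(1/6807) = 3022/20421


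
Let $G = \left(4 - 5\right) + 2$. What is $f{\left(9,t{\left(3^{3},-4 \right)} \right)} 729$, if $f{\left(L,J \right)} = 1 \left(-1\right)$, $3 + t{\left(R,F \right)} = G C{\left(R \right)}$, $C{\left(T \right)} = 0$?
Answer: $-729$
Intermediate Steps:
$G = 1$ ($G = -1 + 2 = 1$)
$t{\left(R,F \right)} = -3$ ($t{\left(R,F \right)} = -3 + 1 \cdot 0 = -3 + 0 = -3$)
$f{\left(L,J \right)} = -1$
$f{\left(9,t{\left(3^{3},-4 \right)} \right)} 729 = \left(-1\right) 729 = -729$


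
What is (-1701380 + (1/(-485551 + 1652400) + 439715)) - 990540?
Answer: -2627983152044/1166849 ≈ -2.2522e+6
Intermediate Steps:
(-1701380 + (1/(-485551 + 1652400) + 439715)) - 990540 = (-1701380 + (1/1166849 + 439715)) - 990540 = (-1701380 + 513081008036/1166849) - 990540 = -1472172543584/1166849 - 990540 = -2627983152044/1166849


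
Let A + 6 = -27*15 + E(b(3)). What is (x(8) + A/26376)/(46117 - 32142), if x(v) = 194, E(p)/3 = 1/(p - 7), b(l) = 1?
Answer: 2046613/147441840 ≈ 0.013881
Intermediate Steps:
E(p) = 3/(-7 + p) (E(p) = 3/(p - 7) = 3/(-7 + p))
A = -823/2 (A = -6 + (-27*15 + 3/(-7 + 1)) = -6 + (-405 + 3/(-6)) = -6 + (-405 + 3*(-⅙)) = -6 + (-405 - ½) = -6 - 811/2 = -823/2 ≈ -411.50)
(x(8) + A/26376)/(46117 - 32142) = (194 - 823/2/26376)/(46117 - 32142) = (194 - 823/2*1/26376)/13975 = (194 - 823/52752)*(1/13975) = (10233065/52752)*(1/13975) = 2046613/147441840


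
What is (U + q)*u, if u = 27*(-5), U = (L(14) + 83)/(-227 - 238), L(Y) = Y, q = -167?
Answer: 699768/31 ≈ 22573.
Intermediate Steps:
U = -97/465 (U = (14 + 83)/(-227 - 238) = 97/(-465) = 97*(-1/465) = -97/465 ≈ -0.20860)
u = -135
(U + q)*u = (-97/465 - 167)*(-135) = -77752/465*(-135) = 699768/31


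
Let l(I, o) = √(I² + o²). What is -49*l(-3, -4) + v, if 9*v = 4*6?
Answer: -727/3 ≈ -242.33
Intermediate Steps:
v = 8/3 (v = (4*6)/9 = (⅑)*24 = 8/3 ≈ 2.6667)
-49*l(-3, -4) + v = -49*√((-3)² + (-4)²) + 8/3 = -49*√(9 + 16) + 8/3 = -49*√25 + 8/3 = -49*5 + 8/3 = -245 + 8/3 = -727/3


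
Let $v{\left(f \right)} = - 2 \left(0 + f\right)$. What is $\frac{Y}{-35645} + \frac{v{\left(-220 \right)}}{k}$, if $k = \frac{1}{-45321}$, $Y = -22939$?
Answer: $- \frac{710805476861}{35645} \approx -1.9941 \cdot 10^{7}$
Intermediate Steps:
$v{\left(f \right)} = - 2 f$
$k = - \frac{1}{45321} \approx -2.2065 \cdot 10^{-5}$
$\frac{Y}{-35645} + \frac{v{\left(-220 \right)}}{k} = - \frac{22939}{-35645} + \frac{\left(-2\right) \left(-220\right)}{- \frac{1}{45321}} = \left(-22939\right) \left(- \frac{1}{35645}\right) + 440 \left(-45321\right) = \frac{22939}{35645} - 19941240 = - \frac{710805476861}{35645}$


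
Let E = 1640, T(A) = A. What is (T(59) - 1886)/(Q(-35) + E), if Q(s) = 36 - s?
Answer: -63/59 ≈ -1.0678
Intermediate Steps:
(T(59) - 1886)/(Q(-35) + E) = (59 - 1886)/((36 - 1*(-35)) + 1640) = -1827/((36 + 35) + 1640) = -1827/(71 + 1640) = -1827/1711 = -1827*1/1711 = -63/59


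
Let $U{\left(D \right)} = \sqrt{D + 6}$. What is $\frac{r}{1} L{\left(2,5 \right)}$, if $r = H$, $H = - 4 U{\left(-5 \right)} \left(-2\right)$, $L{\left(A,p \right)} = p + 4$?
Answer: $72$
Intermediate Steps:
$U{\left(D \right)} = \sqrt{6 + D}$
$L{\left(A,p \right)} = 4 + p$
$H = 8$ ($H = - 4 \sqrt{6 - 5} \left(-2\right) = - 4 \sqrt{1} \left(-2\right) = \left(-4\right) 1 \left(-2\right) = \left(-4\right) \left(-2\right) = 8$)
$r = 8$
$\frac{r}{1} L{\left(2,5 \right)} = 1^{-1} \cdot 8 \left(4 + 5\right) = 1 \cdot 8 \cdot 9 = 8 \cdot 9 = 72$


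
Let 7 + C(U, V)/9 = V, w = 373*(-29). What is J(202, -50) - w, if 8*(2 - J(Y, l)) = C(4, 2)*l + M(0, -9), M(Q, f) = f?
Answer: 84311/8 ≈ 10539.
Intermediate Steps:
w = -10817
C(U, V) = -63 + 9*V
J(Y, l) = 25/8 + 45*l/8 (J(Y, l) = 2 - ((-63 + 9*2)*l - 9)/8 = 2 - ((-63 + 18)*l - 9)/8 = 2 - (-45*l - 9)/8 = 2 - (-9 - 45*l)/8 = 2 + (9/8 + 45*l/8) = 25/8 + 45*l/8)
J(202, -50) - w = (25/8 + (45/8)*(-50)) - 1*(-10817) = (25/8 - 1125/4) + 10817 = -2225/8 + 10817 = 84311/8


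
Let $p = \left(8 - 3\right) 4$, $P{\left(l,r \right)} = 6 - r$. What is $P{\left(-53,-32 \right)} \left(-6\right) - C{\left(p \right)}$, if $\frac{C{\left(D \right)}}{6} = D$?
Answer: $-348$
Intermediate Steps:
$p = 20$ ($p = 5 \cdot 4 = 20$)
$C{\left(D \right)} = 6 D$
$P{\left(-53,-32 \right)} \left(-6\right) - C{\left(p \right)} = \left(6 - -32\right) \left(-6\right) - 6 \cdot 20 = \left(6 + 32\right) \left(-6\right) - 120 = 38 \left(-6\right) - 120 = -228 - 120 = -348$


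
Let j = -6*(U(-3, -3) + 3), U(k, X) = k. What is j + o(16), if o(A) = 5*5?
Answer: 25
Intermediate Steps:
o(A) = 25
j = 0 (j = -6*(-3 + 3) = -6*0 = 0)
j + o(16) = 0 + 25 = 25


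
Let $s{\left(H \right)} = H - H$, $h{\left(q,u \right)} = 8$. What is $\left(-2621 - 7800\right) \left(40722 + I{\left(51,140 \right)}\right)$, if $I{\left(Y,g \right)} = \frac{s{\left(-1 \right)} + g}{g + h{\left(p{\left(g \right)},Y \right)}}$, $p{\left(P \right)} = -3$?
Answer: $- \frac{15701831329}{37} \approx -4.2437 \cdot 10^{8}$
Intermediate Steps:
$s{\left(H \right)} = 0$
$I{\left(Y,g \right)} = \frac{g}{8 + g}$ ($I{\left(Y,g \right)} = \frac{0 + g}{g + 8} = \frac{g}{8 + g}$)
$\left(-2621 - 7800\right) \left(40722 + I{\left(51,140 \right)}\right) = \left(-2621 - 7800\right) \left(40722 + \frac{140}{8 + 140}\right) = - 10421 \left(40722 + \frac{140}{148}\right) = - 10421 \left(40722 + 140 \cdot \frac{1}{148}\right) = - 10421 \left(40722 + \frac{35}{37}\right) = \left(-10421\right) \frac{1506749}{37} = - \frac{15701831329}{37}$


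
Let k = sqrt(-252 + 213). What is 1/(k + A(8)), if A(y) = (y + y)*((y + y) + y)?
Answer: 128/49165 - I*sqrt(39)/147495 ≈ 0.0026035 - 4.234e-5*I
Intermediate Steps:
k = I*sqrt(39) (k = sqrt(-39) = I*sqrt(39) ≈ 6.245*I)
A(y) = 6*y**2 (A(y) = (2*y)*(2*y + y) = (2*y)*(3*y) = 6*y**2)
1/(k + A(8)) = 1/(I*sqrt(39) + 6*8**2) = 1/(I*sqrt(39) + 6*64) = 1/(I*sqrt(39) + 384) = 1/(384 + I*sqrt(39))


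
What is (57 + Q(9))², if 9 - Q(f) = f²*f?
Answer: 439569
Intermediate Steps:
Q(f) = 9 - f³ (Q(f) = 9 - f²*f = 9 - f³)
(57 + Q(9))² = (57 + (9 - 1*9³))² = (57 + (9 - 1*729))² = (57 + (9 - 729))² = (57 - 720)² = (-663)² = 439569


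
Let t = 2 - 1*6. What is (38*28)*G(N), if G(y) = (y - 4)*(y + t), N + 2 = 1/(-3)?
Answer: 384104/9 ≈ 42678.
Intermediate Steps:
N = -7/3 (N = -2 + 1/(-3) = -2 - 1/3 = -7/3 ≈ -2.3333)
t = -4 (t = 2 - 6 = -4)
G(y) = (-4 + y)**2 (G(y) = (y - 4)*(y - 4) = (-4 + y)*(-4 + y) = (-4 + y)**2)
(38*28)*G(N) = (38*28)*(16 + (-7/3)**2 - 8*(-7/3)) = 1064*(16 + 49/9 + 56/3) = 1064*(361/9) = 384104/9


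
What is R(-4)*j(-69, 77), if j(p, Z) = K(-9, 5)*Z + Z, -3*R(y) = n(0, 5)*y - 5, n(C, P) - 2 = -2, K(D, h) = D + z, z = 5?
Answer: -385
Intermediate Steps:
K(D, h) = 5 + D (K(D, h) = D + 5 = 5 + D)
n(C, P) = 0 (n(C, P) = 2 - 2 = 0)
R(y) = 5/3 (R(y) = -(0*y - 5)/3 = -(0 - 5)/3 = -⅓*(-5) = 5/3)
j(p, Z) = -3*Z (j(p, Z) = (5 - 9)*Z + Z = -4*Z + Z = -3*Z)
R(-4)*j(-69, 77) = 5*(-3*77)/3 = (5/3)*(-231) = -385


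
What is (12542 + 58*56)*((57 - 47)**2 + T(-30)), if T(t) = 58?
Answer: 2494820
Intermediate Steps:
(12542 + 58*56)*((57 - 47)**2 + T(-30)) = (12542 + 58*56)*((57 - 47)**2 + 58) = (12542 + 3248)*(10**2 + 58) = 15790*(100 + 58) = 15790*158 = 2494820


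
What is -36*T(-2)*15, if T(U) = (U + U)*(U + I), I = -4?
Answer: -12960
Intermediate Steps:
T(U) = 2*U*(-4 + U) (T(U) = (U + U)*(U - 4) = (2*U)*(-4 + U) = 2*U*(-4 + U))
-36*T(-2)*15 = -72*(-2)*(-4 - 2)*15 = -72*(-2)*(-6)*15 = -36*24*15 = -864*15 = -12960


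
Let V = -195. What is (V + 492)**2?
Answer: 88209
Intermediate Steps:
(V + 492)**2 = (-195 + 492)**2 = 297**2 = 88209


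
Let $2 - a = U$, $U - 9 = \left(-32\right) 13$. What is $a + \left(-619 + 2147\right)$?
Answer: $1937$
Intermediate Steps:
$U = -407$ ($U = 9 - 416 = -407$)
$a = 409$ ($a = 2 - -407 = 2 + 407 = 409$)
$a + \left(-619 + 2147\right) = 409 + \left(-619 + 2147\right) = 409 + 1528 = 1937$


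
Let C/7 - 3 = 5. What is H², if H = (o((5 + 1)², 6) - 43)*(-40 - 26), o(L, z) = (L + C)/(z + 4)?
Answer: 124411716/25 ≈ 4.9765e+6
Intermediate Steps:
C = 56 (C = 21 + 7*5 = 21 + 35 = 56)
o(L, z) = (56 + L)/(4 + z) (o(L, z) = (L + 56)/(z + 4) = (56 + L)/(4 + z))
H = 11154/5 (H = ((56 + (5 + 1)²)/(4 + 6) - 43)*(-40 - 26) = ((56 + 6²)/10 - 43)*(-66) = ((56 + 36)/10 - 43)*(-66) = ((⅒)*92 - 43)*(-66) = (46/5 - 43)*(-66) = -169/5*(-66) = 11154/5 ≈ 2230.8)
H² = (11154/5)² = 124411716/25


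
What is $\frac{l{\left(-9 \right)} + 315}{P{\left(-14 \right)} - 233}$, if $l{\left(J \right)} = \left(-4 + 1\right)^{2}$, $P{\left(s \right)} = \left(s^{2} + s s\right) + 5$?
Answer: $\frac{81}{41} \approx 1.9756$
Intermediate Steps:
$P{\left(s \right)} = 5 + 2 s^{2}$ ($P{\left(s \right)} = \left(s^{2} + s^{2}\right) + 5 = 2 s^{2} + 5 = 5 + 2 s^{2}$)
$l{\left(J \right)} = 9$ ($l{\left(J \right)} = \left(-3\right)^{2} = 9$)
$\frac{l{\left(-9 \right)} + 315}{P{\left(-14 \right)} - 233} = \frac{9 + 315}{\left(5 + 2 \left(-14\right)^{2}\right) - 233} = \frac{324}{\left(5 + 2 \cdot 196\right) - 233} = \frac{324}{\left(5 + 392\right) - 233} = \frac{324}{397 - 233} = \frac{324}{164} = 324 \cdot \frac{1}{164} = \frac{81}{41}$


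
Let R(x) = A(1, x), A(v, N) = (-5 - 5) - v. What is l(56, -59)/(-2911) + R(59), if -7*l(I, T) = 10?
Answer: -224137/20377 ≈ -11.000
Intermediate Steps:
A(v, N) = -10 - v
l(I, T) = -10/7 (l(I, T) = -⅐*10 = -10/7)
R(x) = -11 (R(x) = -10 - 1*1 = -10 - 1 = -11)
l(56, -59)/(-2911) + R(59) = -10/7/(-2911) - 11 = -10/7*(-1/2911) - 11 = 10/20377 - 11 = -224137/20377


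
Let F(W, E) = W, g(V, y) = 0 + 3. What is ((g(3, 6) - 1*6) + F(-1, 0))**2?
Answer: 16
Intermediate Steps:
g(V, y) = 3
((g(3, 6) - 1*6) + F(-1, 0))**2 = ((3 - 1*6) - 1)**2 = ((3 - 6) - 1)**2 = (-3 - 1)**2 = (-4)**2 = 16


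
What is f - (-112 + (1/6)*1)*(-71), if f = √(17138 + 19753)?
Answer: -47641/6 + 3*√4099 ≈ -7748.1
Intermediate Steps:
f = 3*√4099 (f = √36891 = 3*√4099 ≈ 192.07)
f - (-112 + (1/6)*1)*(-71) = 3*√4099 - (-112 + (1/6)*1)*(-71) = 3*√4099 - (-112 + (1*(⅙))*1)*(-71) = 3*√4099 - (-112 + (⅙)*1)*(-71) = 3*√4099 - (-112 + ⅙)*(-71) = 3*√4099 - (-671)*(-71)/6 = 3*√4099 - 1*47641/6 = 3*√4099 - 47641/6 = -47641/6 + 3*√4099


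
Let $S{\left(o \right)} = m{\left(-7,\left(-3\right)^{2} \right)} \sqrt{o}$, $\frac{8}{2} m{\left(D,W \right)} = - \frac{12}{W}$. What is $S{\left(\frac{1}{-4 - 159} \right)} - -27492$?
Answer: $27492 - \frac{i \sqrt{163}}{489} \approx 27492.0 - 0.026109 i$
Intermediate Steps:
$m{\left(D,W \right)} = - \frac{3}{W}$ ($m{\left(D,W \right)} = \frac{\left(-12\right) \frac{1}{W}}{4} = - \frac{3}{W}$)
$S{\left(o \right)} = - \frac{\sqrt{o}}{3}$ ($S{\left(o \right)} = - \frac{3}{\left(-3\right)^{2}} \sqrt{o} = - \frac{3}{9} \sqrt{o} = \left(-3\right) \frac{1}{9} \sqrt{o} = - \frac{\sqrt{o}}{3}$)
$S{\left(\frac{1}{-4 - 159} \right)} - -27492 = - \frac{\sqrt{\frac{1}{-4 - 159}}}{3} - -27492 = - \frac{\sqrt{\frac{1}{-163}}}{3} + 27492 = - \frac{\sqrt{- \frac{1}{163}}}{3} + 27492 = - \frac{\frac{1}{163} i \sqrt{163}}{3} + 27492 = - \frac{i \sqrt{163}}{489} + 27492 = 27492 - \frac{i \sqrt{163}}{489}$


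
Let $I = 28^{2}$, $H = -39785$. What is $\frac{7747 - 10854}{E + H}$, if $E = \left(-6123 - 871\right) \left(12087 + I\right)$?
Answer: $\frac{3107}{90059559} \approx 3.4499 \cdot 10^{-5}$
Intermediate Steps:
$I = 784$
$E = -90019774$ ($E = \left(-6123 - 871\right) \left(12087 + 784\right) = \left(-6123 + \left(-4004 + 3133\right)\right) 12871 = \left(-6123 - 871\right) 12871 = \left(-6994\right) 12871 = -90019774$)
$\frac{7747 - 10854}{E + H} = \frac{7747 - 10854}{-90019774 - 39785} = - \frac{3107}{-90059559} = \left(-3107\right) \left(- \frac{1}{90059559}\right) = \frac{3107}{90059559}$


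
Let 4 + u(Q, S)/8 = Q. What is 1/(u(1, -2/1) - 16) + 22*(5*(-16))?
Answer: -70401/40 ≈ -1760.0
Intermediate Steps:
u(Q, S) = -32 + 8*Q
1/(u(1, -2/1) - 16) + 22*(5*(-16)) = 1/((-32 + 8*1) - 16) + 22*(5*(-16)) = 1/((-32 + 8) - 16) + 22*(-80) = 1/(-24 - 16) - 1760 = 1/(-40) - 1760 = -1/40 - 1760 = -70401/40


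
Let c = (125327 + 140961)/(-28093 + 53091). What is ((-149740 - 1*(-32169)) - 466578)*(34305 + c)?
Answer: -250548129765511/12499 ≈ -2.0045e+10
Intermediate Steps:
c = 133144/12499 (c = 266288/24998 = 266288*(1/24998) = 133144/12499 ≈ 10.652)
((-149740 - 1*(-32169)) - 466578)*(34305 + c) = ((-149740 - 1*(-32169)) - 466578)*(34305 + 133144/12499) = ((-149740 + 32169) - 466578)*(428911339/12499) = (-117571 - 466578)*(428911339/12499) = -584149*428911339/12499 = -250548129765511/12499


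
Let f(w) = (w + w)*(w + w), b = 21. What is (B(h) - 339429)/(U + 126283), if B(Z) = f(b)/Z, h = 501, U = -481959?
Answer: 56684055/59397892 ≈ 0.95431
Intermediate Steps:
f(w) = 4*w² (f(w) = (2*w)*(2*w) = 4*w²)
B(Z) = 1764/Z (B(Z) = (4*21²)/Z = (4*441)/Z = 1764/Z)
(B(h) - 339429)/(U + 126283) = (1764/501 - 339429)/(-481959 + 126283) = (1764*(1/501) - 339429)/(-355676) = (588/167 - 339429)*(-1/355676) = -56684055/167*(-1/355676) = 56684055/59397892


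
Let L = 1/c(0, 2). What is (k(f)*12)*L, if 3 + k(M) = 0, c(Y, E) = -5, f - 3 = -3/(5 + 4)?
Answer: 36/5 ≈ 7.2000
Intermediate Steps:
f = 8/3 (f = 3 - 3/(5 + 4) = 3 - 3/9 = 3 - 3*⅑ = 3 - ⅓ = 8/3 ≈ 2.6667)
L = -⅕ (L = 1/(-5) = -⅕ ≈ -0.20000)
k(M) = -3 (k(M) = -3 + 0 = -3)
(k(f)*12)*L = -3*12*(-⅕) = -36*(-⅕) = 36/5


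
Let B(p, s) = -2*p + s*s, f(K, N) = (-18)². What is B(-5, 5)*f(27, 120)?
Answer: 11340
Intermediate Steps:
f(K, N) = 324
B(p, s) = s² - 2*p (B(p, s) = -2*p + s² = s² - 2*p)
B(-5, 5)*f(27, 120) = (5² - 2*(-5))*324 = (25 + 10)*324 = 35*324 = 11340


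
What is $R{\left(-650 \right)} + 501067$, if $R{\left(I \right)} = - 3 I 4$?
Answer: $508867$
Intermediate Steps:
$R{\left(I \right)} = - 12 I$
$R{\left(-650 \right)} + 501067 = \left(-12\right) \left(-650\right) + 501067 = 7800 + 501067 = 508867$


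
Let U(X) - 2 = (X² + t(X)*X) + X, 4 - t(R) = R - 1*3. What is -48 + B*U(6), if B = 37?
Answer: 1802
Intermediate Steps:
t(R) = 7 - R (t(R) = 4 - (R - 1*3) = 4 - (R - 3) = 4 - (-3 + R) = 4 + (3 - R) = 7 - R)
U(X) = 2 + X + X² + X*(7 - X) (U(X) = 2 + ((X² + (7 - X)*X) + X) = 2 + ((X² + X*(7 - X)) + X) = 2 + (X + X² + X*(7 - X)) = 2 + X + X² + X*(7 - X))
-48 + B*U(6) = -48 + 37*(2 + 8*6) = -48 + 37*(2 + 48) = -48 + 37*50 = -48 + 1850 = 1802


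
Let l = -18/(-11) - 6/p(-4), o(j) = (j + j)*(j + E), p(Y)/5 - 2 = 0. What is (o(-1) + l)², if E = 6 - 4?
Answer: 2809/3025 ≈ 0.92859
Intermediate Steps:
p(Y) = 10 (p(Y) = 10 + 5*0 = 10 + 0 = 10)
E = 2
o(j) = 2*j*(2 + j) (o(j) = (j + j)*(j + 2) = (2*j)*(2 + j) = 2*j*(2 + j))
l = 57/55 (l = -18/(-11) - 6/10 = -18*(-1/11) - 6*⅒ = 18/11 - ⅗ = 57/55 ≈ 1.0364)
(o(-1) + l)² = (2*(-1)*(2 - 1) + 57/55)² = (2*(-1)*1 + 57/55)² = (-2 + 57/55)² = (-53/55)² = 2809/3025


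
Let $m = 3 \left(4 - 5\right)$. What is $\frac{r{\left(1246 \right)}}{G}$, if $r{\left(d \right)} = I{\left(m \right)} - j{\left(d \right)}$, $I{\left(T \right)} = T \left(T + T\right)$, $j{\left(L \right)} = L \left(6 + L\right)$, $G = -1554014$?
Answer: $\frac{779987}{777007} \approx 1.0038$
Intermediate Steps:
$m = -3$ ($m = 3 \left(-1\right) = -3$)
$I{\left(T \right)} = 2 T^{2}$ ($I{\left(T \right)} = T 2 T = 2 T^{2}$)
$r{\left(d \right)} = 18 - d \left(6 + d\right)$ ($r{\left(d \right)} = 2 \left(-3\right)^{2} - d \left(6 + d\right) = 2 \cdot 9 - d \left(6 + d\right) = 18 - d \left(6 + d\right)$)
$\frac{r{\left(1246 \right)}}{G} = \frac{18 - 1246 \left(6 + 1246\right)}{-1554014} = \left(18 - 1246 \cdot 1252\right) \left(- \frac{1}{1554014}\right) = \left(18 - 1559992\right) \left(- \frac{1}{1554014}\right) = \left(-1559974\right) \left(- \frac{1}{1554014}\right) = \frac{779987}{777007}$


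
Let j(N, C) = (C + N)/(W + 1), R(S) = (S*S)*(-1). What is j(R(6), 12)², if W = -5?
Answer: 36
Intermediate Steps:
R(S) = -S² (R(S) = S²*(-1) = -S²)
j(N, C) = -C/4 - N/4 (j(N, C) = (C + N)/(-5 + 1) = (C + N)/(-4) = (C + N)*(-¼) = -C/4 - N/4)
j(R(6), 12)² = (-¼*12 - (-1)*6²/4)² = (-3 - (-1)*36/4)² = (-3 - ¼*(-36))² = (-3 + 9)² = 6² = 36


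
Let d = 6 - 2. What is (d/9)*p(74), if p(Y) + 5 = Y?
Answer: 92/3 ≈ 30.667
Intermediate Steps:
d = 4
p(Y) = -5 + Y
(d/9)*p(74) = (4/9)*(-5 + 74) = (4*(⅑))*69 = (4/9)*69 = 92/3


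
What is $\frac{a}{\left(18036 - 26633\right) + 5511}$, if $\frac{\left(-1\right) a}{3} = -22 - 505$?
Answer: $- \frac{1581}{3086} \approx -0.51231$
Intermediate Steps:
$a = 1581$ ($a = - 3 \left(-22 - 505\right) = \left(-3\right) \left(-527\right) = 1581$)
$\frac{a}{\left(18036 - 26633\right) + 5511} = \frac{1581}{\left(18036 - 26633\right) + 5511} = \frac{1581}{-8597 + 5511} = \frac{1581}{-3086} = 1581 \left(- \frac{1}{3086}\right) = - \frac{1581}{3086}$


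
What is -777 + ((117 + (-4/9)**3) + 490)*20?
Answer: 8282347/729 ≈ 11361.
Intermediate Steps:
-777 + ((117 + (-4/9)**3) + 490)*20 = -777 + ((117 - 64/729) + 490)*20 = -777 + (85229/729 + 490)*20 = -777 + (442439/729)*20 = -777 + 8848780/729 = 8282347/729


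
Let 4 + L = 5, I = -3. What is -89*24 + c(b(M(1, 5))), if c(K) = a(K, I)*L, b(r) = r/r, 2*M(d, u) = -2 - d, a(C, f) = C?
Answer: -2135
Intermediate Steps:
M(d, u) = -1 - d/2 (M(d, u) = (-2 - d)/2 = -1 - d/2)
L = 1 (L = -4 + 5 = 1)
b(r) = 1
c(K) = K (c(K) = K*1 = K)
-89*24 + c(b(M(1, 5))) = -89*24 + 1 = -2136 + 1 = -2135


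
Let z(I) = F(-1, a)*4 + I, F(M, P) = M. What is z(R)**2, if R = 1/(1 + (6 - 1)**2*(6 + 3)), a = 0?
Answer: 815409/51076 ≈ 15.965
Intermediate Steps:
R = 1/226 (R = 1/(1 + 5**2*9) = 1/(1 + 25*9) = 1/(1 + 225) = 1/226 ≈ 0.0044248)
z(I) = -4 + I (z(I) = -1*4 + I = -4 + I)
z(R)**2 = (-4 + 1/226)**2 = (-903/226)**2 = 815409/51076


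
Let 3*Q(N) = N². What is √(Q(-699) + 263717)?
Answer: 2*√106646 ≈ 653.13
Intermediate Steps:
Q(N) = N²/3
√(Q(-699) + 263717) = √((⅓)*(-699)² + 263717) = √((⅓)*488601 + 263717) = √(162867 + 263717) = √426584 = 2*√106646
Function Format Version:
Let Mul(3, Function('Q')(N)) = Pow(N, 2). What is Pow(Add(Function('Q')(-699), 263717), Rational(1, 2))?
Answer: Mul(2, Pow(106646, Rational(1, 2))) ≈ 653.13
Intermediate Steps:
Function('Q')(N) = Mul(Rational(1, 3), Pow(N, 2))
Pow(Add(Function('Q')(-699), 263717), Rational(1, 2)) = Pow(Add(Mul(Rational(1, 3), Pow(-699, 2)), 263717), Rational(1, 2)) = Pow(Add(Mul(Rational(1, 3), 488601), 263717), Rational(1, 2)) = Pow(Add(162867, 263717), Rational(1, 2)) = Pow(426584, Rational(1, 2)) = Mul(2, Pow(106646, Rational(1, 2)))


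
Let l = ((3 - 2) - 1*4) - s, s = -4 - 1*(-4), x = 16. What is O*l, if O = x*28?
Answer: -1344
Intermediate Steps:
s = 0 (s = -4 + 4 = 0)
l = -3 (l = ((3 - 2) - 1*4) - 1*0 = (1 - 4) + 0 = -3 + 0 = -3)
O = 448 (O = 16*28 = 448)
O*l = 448*(-3) = -1344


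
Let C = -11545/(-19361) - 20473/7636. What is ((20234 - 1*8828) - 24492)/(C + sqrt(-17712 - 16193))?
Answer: 66255069627430615672/82350135749838726241 + 31779848014473604064*I*sqrt(33905)/82350135749838726241 ≈ 0.80455 + 71.059*I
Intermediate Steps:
C = -308220133/147840596 (C = -11545*(-1/19361) - 20473*1/7636 = 11545/19361 - 20473/7636 = -308220133/147840596 ≈ -2.0848)
((20234 - 1*8828) - 24492)/(C + sqrt(-17712 - 16193)) = ((20234 - 1*8828) - 24492)/(-308220133/147840596 + sqrt(-17712 - 16193)) = ((20234 - 8828) - 24492)/(-308220133/147840596 + sqrt(-33905)) = (11406 - 24492)/(-308220133/147840596 + I*sqrt(33905)) = -13086/(-308220133/147840596 + I*sqrt(33905))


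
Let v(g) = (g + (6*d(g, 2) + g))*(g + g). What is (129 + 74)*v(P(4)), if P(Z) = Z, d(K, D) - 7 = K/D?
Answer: 100688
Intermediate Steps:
d(K, D) = 7 + K/D
v(g) = 2*g*(42 + 5*g) (v(g) = (g + (6*(7 + g/2) + g))*(g + g) = (g + (6*(7 + g*(½)) + g))*(2*g) = (g + (6*(7 + g/2) + g))*(2*g) = (g + ((42 + 3*g) + g))*(2*g) = (g + (42 + 4*g))*(2*g) = (42 + 5*g)*(2*g) = 2*g*(42 + 5*g))
(129 + 74)*v(P(4)) = (129 + 74)*(2*4*(42 + 5*4)) = 203*(2*4*(42 + 20)) = 203*(2*4*62) = 203*496 = 100688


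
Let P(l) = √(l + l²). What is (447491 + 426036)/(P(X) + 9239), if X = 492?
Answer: 8070515953/85116565 - 1747054*√60639/85116565 ≈ 89.763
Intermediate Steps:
(447491 + 426036)/(P(X) + 9239) = (447491 + 426036)/(√(492*(1 + 492)) + 9239) = 873527/(√(492*493) + 9239) = 873527/(√242556 + 9239) = 873527/(2*√60639 + 9239) = 873527/(9239 + 2*√60639)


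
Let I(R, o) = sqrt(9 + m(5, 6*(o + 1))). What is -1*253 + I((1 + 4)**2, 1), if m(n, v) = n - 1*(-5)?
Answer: -253 + sqrt(19) ≈ -248.64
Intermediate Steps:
m(n, v) = 5 + n (m(n, v) = n + 5 = 5 + n)
I(R, o) = sqrt(19) (I(R, o) = sqrt(9 + (5 + 5)) = sqrt(9 + 10) = sqrt(19))
-1*253 + I((1 + 4)**2, 1) = -1*253 + sqrt(19) = -253 + sqrt(19)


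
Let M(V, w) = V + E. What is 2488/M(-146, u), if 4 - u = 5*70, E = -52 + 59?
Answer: -2488/139 ≈ -17.899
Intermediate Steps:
E = 7
u = -346 (u = 4 - 5*70 = 4 - 1*350 = 4 - 350 = -346)
M(V, w) = 7 + V (M(V, w) = V + 7 = 7 + V)
2488/M(-146, u) = 2488/(7 - 146) = 2488/(-139) = 2488*(-1/139) = -2488/139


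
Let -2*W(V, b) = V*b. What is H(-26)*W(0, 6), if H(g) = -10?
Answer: 0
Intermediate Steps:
W(V, b) = -V*b/2
H(-26)*W(0, 6) = -(-5)*0*6 = -10*0 = 0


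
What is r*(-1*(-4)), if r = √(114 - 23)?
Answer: 4*√91 ≈ 38.158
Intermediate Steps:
r = √91 ≈ 9.5394
r*(-1*(-4)) = √91*(-1*(-4)) = √91*4 = 4*√91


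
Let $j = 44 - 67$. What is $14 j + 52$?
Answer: $-270$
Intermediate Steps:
$j = -23$
$14 j + 52 = 14 \left(-23\right) + 52 = -322 + 52 = -270$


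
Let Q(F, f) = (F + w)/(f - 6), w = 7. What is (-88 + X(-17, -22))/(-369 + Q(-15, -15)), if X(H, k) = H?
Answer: 2205/7741 ≈ 0.28485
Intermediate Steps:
Q(F, f) = (7 + F)/(-6 + f) (Q(F, f) = (F + 7)/(f - 6) = (7 + F)/(-6 + f))
(-88 + X(-17, -22))/(-369 + Q(-15, -15)) = (-88 - 17)/(-369 + (7 - 15)/(-6 - 15)) = -105/(-369 - 8/(-21)) = -105/(-369 - 1/21*(-8)) = -105/(-369 + 8/21) = -105/(-7741/21) = -105*(-21/7741) = 2205/7741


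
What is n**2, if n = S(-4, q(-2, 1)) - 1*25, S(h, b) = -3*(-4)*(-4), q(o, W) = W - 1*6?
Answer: 5329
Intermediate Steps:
q(o, W) = -6 + W (q(o, W) = W - 6 = -6 + W)
S(h, b) = -48 (S(h, b) = 12*(-4) = -48)
n = -73 (n = -48 - 1*25 = -48 - 25 = -73)
n**2 = (-73)**2 = 5329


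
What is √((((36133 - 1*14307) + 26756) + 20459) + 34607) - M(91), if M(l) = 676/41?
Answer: -676/41 + 4*√6478 ≈ 305.46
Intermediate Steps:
M(l) = 676/41 (M(l) = 676*(1/41) = 676/41)
√((((36133 - 1*14307) + 26756) + 20459) + 34607) - M(91) = √((((36133 - 1*14307) + 26756) + 20459) + 34607) - 1*676/41 = √((((36133 - 14307) + 26756) + 20459) + 34607) - 676/41 = √(((21826 + 26756) + 20459) + 34607) - 676/41 = √((48582 + 20459) + 34607) - 676/41 = √(69041 + 34607) - 676/41 = √103648 - 676/41 = 4*√6478 - 676/41 = -676/41 + 4*√6478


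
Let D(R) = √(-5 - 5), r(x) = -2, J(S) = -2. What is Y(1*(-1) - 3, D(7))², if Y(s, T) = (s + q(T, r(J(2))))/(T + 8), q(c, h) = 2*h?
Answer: 64/(8 + I*√10)² ≈ 0.63112 - 0.59134*I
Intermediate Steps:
D(R) = I*√10 (D(R) = √(-10) = I*√10)
Y(s, T) = (-4 + s)/(8 + T) (Y(s, T) = (s + 2*(-2))/(T + 8) = (s - 4)/(8 + T) = (-4 + s)/(8 + T))
Y(1*(-1) - 3, D(7))² = ((-4 + (1*(-1) - 3))/(8 + I*√10))² = ((-4 + (-1 - 3))/(8 + I*√10))² = ((-4 - 4)/(8 + I*√10))² = (-8/(8 + I*√10))² = 64/(8 + I*√10)²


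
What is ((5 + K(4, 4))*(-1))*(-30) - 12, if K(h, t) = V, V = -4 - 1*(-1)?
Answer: 48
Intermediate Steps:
V = -3 (V = -4 + 1 = -3)
K(h, t) = -3
((5 + K(4, 4))*(-1))*(-30) - 12 = ((5 - 3)*(-1))*(-30) - 12 = (2*(-1))*(-30) - 12 = -2*(-30) - 12 = 60 - 12 = 48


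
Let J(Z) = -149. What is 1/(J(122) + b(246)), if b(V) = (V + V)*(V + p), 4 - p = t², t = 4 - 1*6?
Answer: 1/120883 ≈ 8.2725e-6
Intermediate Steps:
t = -2 (t = 4 - 6 = -2)
p = 0 (p = 4 - 1*(-2)² = 4 - 1*4 = 4 - 4 = 0)
b(V) = 2*V² (b(V) = (V + V)*(V + 0) = (2*V)*V = 2*V²)
1/(J(122) + b(246)) = 1/(-149 + 2*246²) = 1/(-149 + 2*60516) = 1/(-149 + 121032) = 1/120883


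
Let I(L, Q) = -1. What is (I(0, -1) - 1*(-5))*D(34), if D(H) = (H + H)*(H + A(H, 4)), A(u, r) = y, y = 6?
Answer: 10880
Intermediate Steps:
A(u, r) = 6
D(H) = 2*H*(6 + H) (D(H) = (H + H)*(H + 6) = (2*H)*(6 + H) = 2*H*(6 + H))
(I(0, -1) - 1*(-5))*D(34) = (-1 - 1*(-5))*(2*34*(6 + 34)) = (-1 + 5)*(2*34*40) = 4*2720 = 10880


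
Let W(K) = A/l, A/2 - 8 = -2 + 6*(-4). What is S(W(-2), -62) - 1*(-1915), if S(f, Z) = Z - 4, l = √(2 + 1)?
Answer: 1849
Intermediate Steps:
l = √3 ≈ 1.7320
A = -36 (A = 16 + 2*(-2 + 6*(-4)) = 16 + 2*(-2 - 24) = 16 + 2*(-26) = 16 - 52 = -36)
W(K) = -12*√3 (W(K) = -36*√3/3 = -12*√3)
S(f, Z) = -4 + Z
S(W(-2), -62) - 1*(-1915) = (-4 - 62) - 1*(-1915) = -66 + 1915 = 1849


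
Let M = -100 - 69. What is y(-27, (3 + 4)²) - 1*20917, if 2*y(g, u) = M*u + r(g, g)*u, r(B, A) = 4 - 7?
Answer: -25131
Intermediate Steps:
r(B, A) = -3
M = -169
y(g, u) = -86*u (y(g, u) = (-169*u - 3*u)/2 = (-172*u)/2 = -86*u)
y(-27, (3 + 4)²) - 1*20917 = -86*(3 + 4)² - 1*20917 = -86*7² - 20917 = -86*49 - 20917 = -4214 - 20917 = -25131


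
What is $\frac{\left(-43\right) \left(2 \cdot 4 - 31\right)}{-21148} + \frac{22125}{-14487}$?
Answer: $- \frac{160742381}{102123692} \approx -1.574$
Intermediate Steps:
$\frac{\left(-43\right) \left(2 \cdot 4 - 31\right)}{-21148} + \frac{22125}{-14487} = - 43 \left(8 - 31\right) \left(- \frac{1}{21148}\right) + 22125 \left(- \frac{1}{14487}\right) = \left(-43\right) \left(-23\right) \left(- \frac{1}{21148}\right) - \frac{7375}{4829} = 989 \left(- \frac{1}{21148}\right) - \frac{7375}{4829} = - \frac{989}{21148} - \frac{7375}{4829} = - \frac{160742381}{102123692}$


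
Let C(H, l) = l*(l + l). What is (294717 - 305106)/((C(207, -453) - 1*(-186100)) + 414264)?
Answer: -10389/1010782 ≈ -0.010278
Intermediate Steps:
C(H, l) = 2*l**2 (C(H, l) = l*(2*l) = 2*l**2)
(294717 - 305106)/((C(207, -453) - 1*(-186100)) + 414264) = (294717 - 305106)/((2*(-453)**2 - 1*(-186100)) + 414264) = -10389/((2*205209 + 186100) + 414264) = -10389/((410418 + 186100) + 414264) = -10389/(596518 + 414264) = -10389/1010782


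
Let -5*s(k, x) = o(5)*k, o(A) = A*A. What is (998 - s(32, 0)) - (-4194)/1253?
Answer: 1455168/1253 ≈ 1161.3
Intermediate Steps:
o(A) = A²
s(k, x) = -5*k (s(k, x) = -5²*k/5 = -5*k)
(998 - s(32, 0)) - (-4194)/1253 = (998 - (-5)*32) - (-4194)/1253 = (998 - 1*(-160)) - (-4194)/1253 = (998 + 160) - 1*(-4194/1253) = 1158 + 4194/1253 = 1455168/1253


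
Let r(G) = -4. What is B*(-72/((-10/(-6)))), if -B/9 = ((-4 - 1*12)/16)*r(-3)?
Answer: 7776/5 ≈ 1555.2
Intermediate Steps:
B = -36 (B = -9*(-4 - 1*12)/16*(-4) = -9*(-4 - 12)*(1/16)*(-4) = -9*(-16*1/16)*(-4) = -(-9)*(-4) = -9*4 = -36)
B*(-72/((-10/(-6)))) = -(-2592)/((-10/(-6))) = -(-2592)/((-10*(-1/6))) = -(-2592)/5/3 = -(-2592)*3/5 = -36*(-216/5) = 7776/5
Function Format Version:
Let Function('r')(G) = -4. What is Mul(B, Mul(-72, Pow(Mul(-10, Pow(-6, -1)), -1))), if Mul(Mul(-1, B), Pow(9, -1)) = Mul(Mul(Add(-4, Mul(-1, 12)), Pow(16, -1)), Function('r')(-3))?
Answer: Rational(7776, 5) ≈ 1555.2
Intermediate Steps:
B = -36 (B = Mul(-9, Mul(Mul(Add(-4, Mul(-1, 12)), Pow(16, -1)), -4)) = Mul(-9, Mul(Mul(Add(-4, -12), Rational(1, 16)), -4)) = Mul(-9, Mul(Mul(-16, Rational(1, 16)), -4)) = Mul(-9, Mul(-1, -4)) = Mul(-9, 4) = -36)
Mul(B, Mul(-72, Pow(Mul(-10, Pow(-6, -1)), -1))) = Mul(-36, Mul(-72, Pow(Mul(-10, Pow(-6, -1)), -1))) = Mul(-36, Mul(-72, Pow(Mul(-10, Rational(-1, 6)), -1))) = Mul(-36, Mul(-72, Pow(Rational(5, 3), -1))) = Mul(-36, Mul(-72, Rational(3, 5))) = Mul(-36, Rational(-216, 5)) = Rational(7776, 5)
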